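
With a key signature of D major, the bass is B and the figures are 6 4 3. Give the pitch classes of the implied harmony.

B, D, E, G

A third above B in this key is D.
A fourth above B in this key is E.
A sixth above B in this key is G.
Together with the bass B, this spells E minor seventh in second inversion.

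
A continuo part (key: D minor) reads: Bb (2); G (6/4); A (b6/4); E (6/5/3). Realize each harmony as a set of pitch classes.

Bb (6/4/2): Bb, C, E, G.
G (6/4): G, C, E.
A (b6/4): A, D, Fb.
E (6/5/3): E, G, Bb, C.

Bb, C, E, G | G, C, E | A, D, Fb | E, G, Bb, C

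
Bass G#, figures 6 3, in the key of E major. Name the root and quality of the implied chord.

The figures 6 3 indicate a triad in first inversion.
In first inversion the root lies a sixth above the bass: a sixth above G# in E major is E.
The chord tones are G#, B, E, giving E major.

E major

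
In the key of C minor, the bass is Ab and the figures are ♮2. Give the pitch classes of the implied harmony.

The written figures ♮2 are shorthand for 6/4/2: the 6/4 are implied.
A second above Ab in this key is Bb, made natural (B) by the ♮ figure.
A fourth above Ab in this key is D.
A sixth above Ab in this key is F.
Together with the bass Ab, this spells B diminished seventh in third inversion.

Ab, B, D, F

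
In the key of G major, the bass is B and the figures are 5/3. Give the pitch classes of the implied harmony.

A third above B in this key is D.
A fifth above B in this key is F#.
Together with the bass B, this spells B minor in root position.

B, D, F#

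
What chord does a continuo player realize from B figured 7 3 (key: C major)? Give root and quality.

B half-diminished seventh

The figures 7 3 indicate a seventh chord in root position.
In root position the bass is the root, so the root is B.
The chord tones are B, D, F, A, giving B half-diminished seventh.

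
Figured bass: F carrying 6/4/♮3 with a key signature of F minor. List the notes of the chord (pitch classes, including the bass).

F, A, Bb, Db

A third above F in this key is Ab, made natural (A) by the ♮ figure.
A fourth above F in this key is Bb.
A sixth above F in this key is Db.
Together with the bass F, this spells Bb minor-major seventh in second inversion.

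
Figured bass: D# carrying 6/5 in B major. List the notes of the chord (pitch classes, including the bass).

D#, F#, A#, B

The written figures 6/5 are shorthand for 6/5/3: the 3 is implied.
A third above D# in this key is F#.
A fifth above D# in this key is A#.
A sixth above D# in this key is B.
Together with the bass D#, this spells B major seventh in first inversion.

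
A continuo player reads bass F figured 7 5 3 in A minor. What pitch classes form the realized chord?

F, A, C, E

A third above F in this key is A.
A fifth above F in this key is C.
A seventh above F in this key is E.
Together with the bass F, this spells F major seventh in root position.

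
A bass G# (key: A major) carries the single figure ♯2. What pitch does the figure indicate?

A#

Counting 1 letter step above G# lands on A; in A major, that letter is A.
The #2 figure raises it a semitone, giving A#.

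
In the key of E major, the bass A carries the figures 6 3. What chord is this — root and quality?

The figures 6 3 indicate a triad in first inversion.
In first inversion the root lies a sixth above the bass: a sixth above A in E major is F#.
The chord tones are A, C#, F#, giving F# minor.

F# minor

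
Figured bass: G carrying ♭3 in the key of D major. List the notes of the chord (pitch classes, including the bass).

The written figures ♭3 are shorthand for 5/3: the 5 is implied.
A third above G in this key is B, lowered to Bb by the flat.
A fifth above G in this key is D.
Together with the bass G, this spells G minor in root position.

G, Bb, D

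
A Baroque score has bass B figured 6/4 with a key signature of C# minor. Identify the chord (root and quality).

The figures 6/4 indicate a triad in second inversion.
In second inversion the root lies a fourth above the bass: a fourth above B in C# minor is E.
The chord tones are B, E, G#, giving E major.

E major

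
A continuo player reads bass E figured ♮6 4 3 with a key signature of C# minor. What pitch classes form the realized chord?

E, G#, A, C

A third above E in this key is G#.
A fourth above E in this key is A.
A sixth above E in this key is C#, made natural (C) by the ♮ figure.
Together with the bass E, this spells A minor-major seventh in second inversion.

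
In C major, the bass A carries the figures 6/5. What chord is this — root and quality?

The figures 6/5 indicate a seventh chord in first inversion.
In first inversion the root lies a sixth above the bass: a sixth above A in C major is F.
The chord tones are A, C, E, F, giving F major seventh.

F major seventh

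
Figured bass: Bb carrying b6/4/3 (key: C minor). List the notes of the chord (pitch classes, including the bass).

A third above Bb in this key is D.
A fourth above Bb in this key is Eb.
A sixth above Bb in this key is G, lowered to Gb by the flat.
Together with the bass Bb, this spells Eb minor-major seventh in second inversion.

Bb, D, Eb, Gb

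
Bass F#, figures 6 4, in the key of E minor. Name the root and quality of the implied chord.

The figures 6 4 indicate a triad in second inversion.
In second inversion the root lies a fourth above the bass: a fourth above F# in E minor is B.
The chord tones are F#, B, D, giving B minor.

B minor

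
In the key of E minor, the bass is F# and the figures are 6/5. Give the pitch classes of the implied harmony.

The written figures 6/5 are shorthand for 6/5/3: the 3 is implied.
A third above F# in this key is A.
A fifth above F# in this key is C.
A sixth above F# in this key is D.
Together with the bass F#, this spells D dominant seventh in first inversion.

F#, A, C, D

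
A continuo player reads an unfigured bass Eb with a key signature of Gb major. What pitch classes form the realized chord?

Eb, Gb, Bb

An unfigured bass implies 5/3.
A third above Eb in this key is Gb.
A fifth above Eb in this key is Bb.
Together with the bass Eb, this spells Eb minor in root position.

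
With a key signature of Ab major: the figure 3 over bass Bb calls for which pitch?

Db

Counting 2 letter steps above Bb lands on D; in Ab major, that letter is Db.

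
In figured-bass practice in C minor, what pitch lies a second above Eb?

F

Counting 1 letter step above Eb lands on F; in C minor, that letter is F.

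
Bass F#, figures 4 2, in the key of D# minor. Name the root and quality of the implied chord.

The figures 4 2 indicate a seventh chord in third inversion.
In third inversion the root lies a second above the bass: a second above F# in D# minor is G#.
The chord tones are F#, G#, B, D#, giving G# minor seventh.

G# minor seventh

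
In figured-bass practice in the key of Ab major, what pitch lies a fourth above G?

C

Counting 3 letter steps above G lands on C; in Ab major, that letter is C.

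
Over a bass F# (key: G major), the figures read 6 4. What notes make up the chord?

A fourth above F# in this key is B.
A sixth above F# in this key is D.
Together with the bass F#, this spells B minor in second inversion.

F#, B, D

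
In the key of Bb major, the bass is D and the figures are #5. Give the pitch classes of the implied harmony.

The written figures #5 are shorthand for 5/3: the 3 is implied.
A third above D in this key is F.
A fifth above D in this key is A, raised to A# by the sharp.

D, F, A#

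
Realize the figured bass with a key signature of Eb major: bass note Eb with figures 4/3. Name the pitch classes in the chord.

The written figures 4/3 are shorthand for 6/4/3: the 6 is implied.
A third above Eb in this key is G.
A fourth above Eb in this key is Ab.
A sixth above Eb in this key is C.
Together with the bass Eb, this spells Ab major seventh in second inversion.

Eb, G, Ab, C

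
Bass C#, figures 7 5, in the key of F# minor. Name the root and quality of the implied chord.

C# minor seventh

The figures 7 5 indicate a seventh chord in root position.
In root position the bass is the root, so the root is C#.
The chord tones are C#, E, G#, B, giving C# minor seventh.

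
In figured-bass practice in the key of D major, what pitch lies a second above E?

F#

Counting 1 letter step above E lands on F; in D major, that letter is F#.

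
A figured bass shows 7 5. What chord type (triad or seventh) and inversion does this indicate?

seventh chord, root position

7 5 is shorthand for 7/5/3.
Intervals of 7/5/3 above the bass form a seventh chord; the bass is the root, so this is root position.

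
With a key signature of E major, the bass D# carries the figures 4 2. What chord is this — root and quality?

E major seventh

The figures 4 2 indicate a seventh chord in third inversion.
In third inversion the root lies a second above the bass: a second above D# in E major is E.
The chord tones are D#, E, G#, B, giving E major seventh.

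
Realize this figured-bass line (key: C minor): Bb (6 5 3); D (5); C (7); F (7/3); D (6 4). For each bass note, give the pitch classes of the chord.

Bb (6/5/3): Bb, D, F, G.
D (5/3): D, F, Ab.
C (7/5/3): C, Eb, G, Bb.
F (7/5/3): F, Ab, C, Eb.
D (6/4): D, G, Bb.

Bb, D, F, G | D, F, Ab | C, Eb, G, Bb | F, Ab, C, Eb | D, G, Bb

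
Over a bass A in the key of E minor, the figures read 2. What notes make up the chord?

The written figures 2 are shorthand for 6/4/2: the 6/4 are implied.
A second above A in this key is B.
A fourth above A in this key is D.
A sixth above A in this key is F#.
Together with the bass A, this spells B minor seventh in third inversion.

A, B, D, F#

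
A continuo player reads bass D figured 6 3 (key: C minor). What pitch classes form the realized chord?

D, F, Bb

A third above D in this key is F.
A sixth above D in this key is Bb.
Together with the bass D, this spells Bb major in first inversion.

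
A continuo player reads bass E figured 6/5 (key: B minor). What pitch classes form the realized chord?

E, G, B, C#

The written figures 6/5 are shorthand for 6/5/3: the 3 is implied.
A third above E in this key is G.
A fifth above E in this key is B.
A sixth above E in this key is C#.
Together with the bass E, this spells C# half-diminished seventh in first inversion.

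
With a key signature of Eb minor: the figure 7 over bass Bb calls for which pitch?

Counting 6 letter steps above Bb lands on A; in Eb minor, that letter is Ab.

Ab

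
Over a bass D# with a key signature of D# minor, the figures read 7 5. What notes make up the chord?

D#, F#, A#, C#

The written figures 7 5 are shorthand for 7/5/3: the 3 is implied.
A third above D# in this key is F#.
A fifth above D# in this key is A#.
A seventh above D# in this key is C#.
Together with the bass D#, this spells D# minor seventh in root position.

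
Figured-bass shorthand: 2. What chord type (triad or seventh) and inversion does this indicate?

2 is shorthand for 6/4/2.
Intervals of 6/4/2 above the bass form a seventh chord; the bass is the seventh, so this is third inversion.

seventh chord, third inversion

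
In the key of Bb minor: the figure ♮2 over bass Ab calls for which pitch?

Counting 1 letter step above Ab lands on B; in Bb minor, that letter is Bb.
The ♮2 figure makes it natural, giving B.

B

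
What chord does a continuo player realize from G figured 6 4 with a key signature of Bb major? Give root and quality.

C minor

The figures 6 4 indicate a triad in second inversion.
In second inversion the root lies a fourth above the bass: a fourth above G in Bb major is C.
The chord tones are G, C, Eb, giving C minor.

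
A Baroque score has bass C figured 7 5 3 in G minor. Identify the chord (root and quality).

C minor seventh

The figures 7 5 3 indicate a seventh chord in root position.
In root position the bass is the root, so the root is C.
The chord tones are C, Eb, G, Bb, giving C minor seventh.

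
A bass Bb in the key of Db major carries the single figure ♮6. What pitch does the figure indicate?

Counting 5 letter steps above Bb lands on G; in Db major, that letter is Gb.
The ♮6 figure makes it natural, giving G.

G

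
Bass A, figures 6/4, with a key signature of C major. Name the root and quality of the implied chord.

D minor

The figures 6/4 indicate a triad in second inversion.
In second inversion the root lies a fourth above the bass: a fourth above A in C major is D.
The chord tones are A, D, F, giving D minor.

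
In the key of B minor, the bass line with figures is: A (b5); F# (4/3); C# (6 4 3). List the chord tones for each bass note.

A, C#, Eb | F#, A, B, D | C#, E, F#, A

A (b5/3): A, C#, Eb.
F# (6/4/3): F#, A, B, D.
C# (6/4/3): C#, E, F#, A.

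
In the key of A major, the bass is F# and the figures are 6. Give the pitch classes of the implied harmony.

The written figures 6 are shorthand for 6/3: the 3 is implied.
A third above F# in this key is A.
A sixth above F# in this key is D.
Together with the bass F#, this spells D major in first inversion.

F#, A, D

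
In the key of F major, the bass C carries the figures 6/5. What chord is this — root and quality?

A minor seventh

The figures 6/5 indicate a seventh chord in first inversion.
In first inversion the root lies a sixth above the bass: a sixth above C in F major is A.
The chord tones are C, E, G, A, giving A minor seventh.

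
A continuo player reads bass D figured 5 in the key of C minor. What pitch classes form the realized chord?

The written figures 5 are shorthand for 5/3: the 3 is implied.
A third above D in this key is F.
A fifth above D in this key is Ab.
Together with the bass D, this spells D diminished in root position.

D, F, Ab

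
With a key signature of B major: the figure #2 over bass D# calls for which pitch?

E#

Counting 1 letter step above D# lands on E; in B major, that letter is E.
The #2 figure raises it a semitone, giving E#.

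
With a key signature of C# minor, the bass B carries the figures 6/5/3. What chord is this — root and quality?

The figures 6/5/3 indicate a seventh chord in first inversion.
In first inversion the root lies a sixth above the bass: a sixth above B in C# minor is G#.
The chord tones are B, D#, F#, G#, giving G# minor seventh.

G# minor seventh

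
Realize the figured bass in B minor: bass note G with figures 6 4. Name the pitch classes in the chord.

G, C#, E

A fourth above G in this key is C#.
A sixth above G in this key is E.
Together with the bass G, this spells C# diminished in second inversion.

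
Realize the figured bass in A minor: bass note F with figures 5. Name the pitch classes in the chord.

The written figures 5 are shorthand for 5/3: the 3 is implied.
A third above F in this key is A.
A fifth above F in this key is C.
Together with the bass F, this spells F major in root position.

F, A, C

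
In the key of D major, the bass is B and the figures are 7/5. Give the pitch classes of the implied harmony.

B, D, F#, A

The written figures 7/5 are shorthand for 7/5/3: the 3 is implied.
A third above B in this key is D.
A fifth above B in this key is F#.
A seventh above B in this key is A.
Together with the bass B, this spells B minor seventh in root position.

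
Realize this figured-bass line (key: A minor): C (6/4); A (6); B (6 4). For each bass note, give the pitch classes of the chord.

C, F, A | A, C, F | B, E, G

C (6/4): C, F, A.
A (6/3): A, C, F.
B (6/4): B, E, G.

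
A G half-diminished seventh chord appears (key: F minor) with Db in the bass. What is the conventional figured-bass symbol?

4/3

Db is the fifth of G half-diminished seventh, so the chord is in second inversion.
A seventh chord in second inversion is figured 6/4/3, conventionally abbreviated 4/3.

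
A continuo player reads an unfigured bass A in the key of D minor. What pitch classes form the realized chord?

An unfigured bass implies 5/3.
A third above A in this key is C.
A fifth above A in this key is E.
Together with the bass A, this spells A minor in root position.

A, C, E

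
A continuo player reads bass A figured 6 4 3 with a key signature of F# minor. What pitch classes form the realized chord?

A, C#, D, F#

A third above A in this key is C#.
A fourth above A in this key is D.
A sixth above A in this key is F#.
Together with the bass A, this spells D major seventh in second inversion.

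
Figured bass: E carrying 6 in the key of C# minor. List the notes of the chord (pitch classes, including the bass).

The written figures 6 are shorthand for 6/3: the 3 is implied.
A third above E in this key is G#.
A sixth above E in this key is C#.
Together with the bass E, this spells C# minor in first inversion.

E, G#, C#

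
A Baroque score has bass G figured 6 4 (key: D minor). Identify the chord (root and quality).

The figures 6 4 indicate a triad in second inversion.
In second inversion the root lies a fourth above the bass: a fourth above G in D minor is C.
The chord tones are G, C, E, giving C major.

C major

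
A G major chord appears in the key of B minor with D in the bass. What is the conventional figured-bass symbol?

6/4

D is the fifth of G major, so the chord is in second inversion.
A triad in second inversion is figured 6/4, conventionally abbreviated 6/4.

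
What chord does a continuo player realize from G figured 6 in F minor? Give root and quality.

The figures 6 indicate a triad in first inversion.
In first inversion the root lies a sixth above the bass: a sixth above G in F minor is Eb.
The chord tones are G, Bb, Eb, giving Eb major.

Eb major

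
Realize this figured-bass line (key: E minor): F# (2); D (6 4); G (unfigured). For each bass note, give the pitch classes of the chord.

F#, G, B, D | D, G, B | G, B, D

F# (6/4/2): F#, G, B, D.
D (6/4): D, G, B.
G (5/3): G, B, D.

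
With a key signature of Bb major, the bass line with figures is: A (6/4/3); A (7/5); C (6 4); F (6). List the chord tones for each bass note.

A, C, D, F | A, C, Eb, G | C, F, A | F, A, D

A (6/4/3): A, C, D, F.
A (7/5/3): A, C, Eb, G.
C (6/4): C, F, A.
F (6/3): F, A, D.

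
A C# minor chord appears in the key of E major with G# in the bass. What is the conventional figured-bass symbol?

6/4

G# is the fifth of C# minor, so the chord is in second inversion.
A triad in second inversion is figured 6/4, conventionally abbreviated 6/4.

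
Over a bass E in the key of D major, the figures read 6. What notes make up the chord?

E, G, C#

The written figures 6 are shorthand for 6/3: the 3 is implied.
A third above E in this key is G.
A sixth above E in this key is C#.
Together with the bass E, this spells C# diminished in first inversion.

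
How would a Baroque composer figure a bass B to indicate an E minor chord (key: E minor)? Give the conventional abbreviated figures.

B is the fifth of E minor, so the chord is in second inversion.
A triad in second inversion is figured 6/4, conventionally abbreviated 6/4.

6/4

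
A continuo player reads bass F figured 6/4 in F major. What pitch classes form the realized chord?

F, Bb, D

A fourth above F in this key is Bb.
A sixth above F in this key is D.
Together with the bass F, this spells Bb major in second inversion.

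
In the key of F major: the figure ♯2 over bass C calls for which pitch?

Counting 1 letter step above C lands on D; in F major, that letter is D.
The #2 figure raises it a semitone, giving D#.

D#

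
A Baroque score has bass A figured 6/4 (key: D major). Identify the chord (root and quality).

The figures 6/4 indicate a triad in second inversion.
In second inversion the root lies a fourth above the bass: a fourth above A in D major is D.
The chord tones are A, D, F#, giving D major.

D major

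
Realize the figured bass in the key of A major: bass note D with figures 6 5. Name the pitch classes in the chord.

The written figures 6 5 are shorthand for 6/5/3: the 3 is implied.
A third above D in this key is F#.
A fifth above D in this key is A.
A sixth above D in this key is B.
Together with the bass D, this spells B minor seventh in first inversion.

D, F#, A, B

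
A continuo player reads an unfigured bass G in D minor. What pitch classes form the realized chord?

An unfigured bass implies 5/3.
A third above G in this key is Bb.
A fifth above G in this key is D.
Together with the bass G, this spells G minor in root position.

G, Bb, D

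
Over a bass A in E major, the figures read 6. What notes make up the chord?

A, C#, F#

The written figures 6 are shorthand for 6/3: the 3 is implied.
A third above A in this key is C#.
A sixth above A in this key is F#.
Together with the bass A, this spells F# minor in first inversion.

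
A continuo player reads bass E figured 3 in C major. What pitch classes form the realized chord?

E, G, B

The written figures 3 are shorthand for 5/3: the 5 is implied.
A third above E in this key is G.
A fifth above E in this key is B.
Together with the bass E, this spells E minor in root position.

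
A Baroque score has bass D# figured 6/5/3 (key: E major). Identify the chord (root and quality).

The figures 6/5/3 indicate a seventh chord in first inversion.
In first inversion the root lies a sixth above the bass: a sixth above D# in E major is B.
The chord tones are D#, F#, A, B, giving B dominant seventh.

B dominant seventh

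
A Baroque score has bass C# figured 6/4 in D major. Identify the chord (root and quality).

F# minor

The figures 6/4 indicate a triad in second inversion.
In second inversion the root lies a fourth above the bass: a fourth above C# in D major is F#.
The chord tones are C#, F#, A, giving F# minor.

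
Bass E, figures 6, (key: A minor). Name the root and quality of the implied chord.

The figures 6 indicate a triad in first inversion.
In first inversion the root lies a sixth above the bass: a sixth above E in A minor is C.
The chord tones are E, G, C, giving C major.

C major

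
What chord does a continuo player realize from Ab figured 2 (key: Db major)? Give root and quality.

The figures 2 indicate a seventh chord in third inversion.
In third inversion the root lies a second above the bass: a second above Ab in Db major is Bb.
The chord tones are Ab, Bb, Db, F, giving Bb minor seventh.

Bb minor seventh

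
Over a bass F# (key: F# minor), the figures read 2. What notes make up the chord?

F#, G#, B, D

The written figures 2 are shorthand for 6/4/2: the 6/4 are implied.
A second above F# in this key is G#.
A fourth above F# in this key is B.
A sixth above F# in this key is D.
Together with the bass F#, this spells G# half-diminished seventh in third inversion.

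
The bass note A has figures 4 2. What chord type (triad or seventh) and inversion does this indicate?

4 2 is shorthand for 6/4/2.
Intervals of 6/4/2 above the bass form a seventh chord; the bass is the seventh, so this is third inversion.

seventh chord, third inversion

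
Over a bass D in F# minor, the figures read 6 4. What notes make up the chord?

D, G#, B

A fourth above D in this key is G#.
A sixth above D in this key is B.
Together with the bass D, this spells G# diminished in second inversion.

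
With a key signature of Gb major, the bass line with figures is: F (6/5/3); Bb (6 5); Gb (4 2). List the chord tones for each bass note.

F, Ab, Cb, Db | Bb, Db, F, Gb | Gb, Ab, Cb, Eb

F (6/5/3): F, Ab, Cb, Db.
Bb (6/5/3): Bb, Db, F, Gb.
Gb (6/4/2): Gb, Ab, Cb, Eb.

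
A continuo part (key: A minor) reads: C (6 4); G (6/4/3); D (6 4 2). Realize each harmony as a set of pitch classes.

C (6/4): C, F, A.
G (6/4/3): G, B, C, E.
D (6/4/2): D, E, G, B.

C, F, A | G, B, C, E | D, E, G, B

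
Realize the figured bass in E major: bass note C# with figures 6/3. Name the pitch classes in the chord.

A third above C# in this key is E.
A sixth above C# in this key is A.
Together with the bass C#, this spells A major in first inversion.

C#, E, A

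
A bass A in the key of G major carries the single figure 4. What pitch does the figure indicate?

D

Counting 3 letter steps above A lands on D; in G major, that letter is D.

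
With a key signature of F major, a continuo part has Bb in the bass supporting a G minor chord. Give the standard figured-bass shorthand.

Bb is the third of G minor, so the chord is in first inversion.
A triad in first inversion is figured 6/3, conventionally abbreviated 6.

6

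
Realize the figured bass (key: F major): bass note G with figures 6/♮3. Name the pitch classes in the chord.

G, B, E

A third above G in this key is Bb, made natural (B) by the ♮ figure.
A sixth above G in this key is E.
Together with the bass G, this spells E minor in first inversion.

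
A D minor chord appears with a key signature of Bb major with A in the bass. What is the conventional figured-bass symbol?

A is the fifth of D minor, so the chord is in second inversion.
A triad in second inversion is figured 6/4, conventionally abbreviated 6/4.

6/4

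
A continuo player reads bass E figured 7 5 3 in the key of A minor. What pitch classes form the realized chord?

E, G, B, D

A third above E in this key is G.
A fifth above E in this key is B.
A seventh above E in this key is D.
Together with the bass E, this spells E minor seventh in root position.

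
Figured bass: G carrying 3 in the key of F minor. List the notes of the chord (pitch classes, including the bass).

G, Bb, Db

The written figures 3 are shorthand for 5/3: the 5 is implied.
A third above G in this key is Bb.
A fifth above G in this key is Db.
Together with the bass G, this spells G diminished in root position.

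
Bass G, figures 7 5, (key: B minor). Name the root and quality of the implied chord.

G major seventh

The figures 7 5 indicate a seventh chord in root position.
In root position the bass is the root, so the root is G.
The chord tones are G, B, D, F#, giving G major seventh.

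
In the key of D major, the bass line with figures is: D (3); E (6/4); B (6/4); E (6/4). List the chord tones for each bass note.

D (5/3): D, F#, A.
E (6/4): E, A, C#.
B (6/4): B, E, G.
E (6/4): E, A, C#.

D, F#, A | E, A, C# | B, E, G | E, A, C#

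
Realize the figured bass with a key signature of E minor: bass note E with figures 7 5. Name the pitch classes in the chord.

The written figures 7 5 are shorthand for 7/5/3: the 3 is implied.
A third above E in this key is G.
A fifth above E in this key is B.
A seventh above E in this key is D.
Together with the bass E, this spells E minor seventh in root position.

E, G, B, D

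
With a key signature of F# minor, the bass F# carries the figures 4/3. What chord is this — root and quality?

B minor seventh

The figures 4/3 indicate a seventh chord in second inversion.
In second inversion the root lies a fourth above the bass: a fourth above F# in F# minor is B.
The chord tones are F#, A, B, D, giving B minor seventh.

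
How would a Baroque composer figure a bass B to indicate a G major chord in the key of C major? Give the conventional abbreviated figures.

6

B is the third of G major, so the chord is in first inversion.
A triad in first inversion is figured 6/3, conventionally abbreviated 6.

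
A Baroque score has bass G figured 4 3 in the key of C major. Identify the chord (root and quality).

C major seventh

The figures 4 3 indicate a seventh chord in second inversion.
In second inversion the root lies a fourth above the bass: a fourth above G in C major is C.
The chord tones are G, B, C, E, giving C major seventh.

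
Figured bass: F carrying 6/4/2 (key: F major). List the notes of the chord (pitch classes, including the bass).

A second above F in this key is G.
A fourth above F in this key is Bb.
A sixth above F in this key is D.
Together with the bass F, this spells G minor seventh in third inversion.

F, G, Bb, D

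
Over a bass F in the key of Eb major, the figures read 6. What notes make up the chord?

The written figures 6 are shorthand for 6/3: the 3 is implied.
A third above F in this key is Ab.
A sixth above F in this key is D.
Together with the bass F, this spells D diminished in first inversion.

F, Ab, D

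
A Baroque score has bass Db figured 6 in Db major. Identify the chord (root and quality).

Bb minor

The figures 6 indicate a triad in first inversion.
In first inversion the root lies a sixth above the bass: a sixth above Db in Db major is Bb.
The chord tones are Db, F, Bb, giving Bb minor.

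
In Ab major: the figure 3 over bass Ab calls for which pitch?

C

Counting 2 letter steps above Ab lands on C; in Ab major, that letter is C.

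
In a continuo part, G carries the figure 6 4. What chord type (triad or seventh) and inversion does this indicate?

triad, second inversion

Intervals of 6/4 above the bass form a triad; the bass is the fifth, so this is second inversion.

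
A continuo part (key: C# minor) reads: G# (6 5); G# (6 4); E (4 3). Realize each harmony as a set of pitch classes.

G#, B, D#, E | G#, C#, E | E, G#, A, C#

G# (6/5/3): G#, B, D#, E.
G# (6/4): G#, C#, E.
E (6/4/3): E, G#, A, C#.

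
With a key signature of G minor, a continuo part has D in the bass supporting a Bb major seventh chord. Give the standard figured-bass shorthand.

6/5

D is the third of Bb major seventh, so the chord is in first inversion.
A seventh chord in first inversion is figured 6/5/3, conventionally abbreviated 6/5.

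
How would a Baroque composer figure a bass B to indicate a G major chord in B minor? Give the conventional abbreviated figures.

B is the third of G major, so the chord is in first inversion.
A triad in first inversion is figured 6/3, conventionally abbreviated 6.

6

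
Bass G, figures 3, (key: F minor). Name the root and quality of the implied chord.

G diminished

The figures 3 indicate a triad in root position.
In root position the bass is the root, so the root is G.
The chord tones are G, Bb, Db, giving G diminished.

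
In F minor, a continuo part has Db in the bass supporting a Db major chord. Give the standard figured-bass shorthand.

no figures

Db is the root of Db major, so the chord is in root position.
A triad in root position is figured 5/3, conventionally abbreviated (no figures — root-position triad).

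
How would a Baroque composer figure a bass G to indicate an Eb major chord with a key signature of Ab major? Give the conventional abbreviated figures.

G is the third of Eb major, so the chord is in first inversion.
A triad in first inversion is figured 6/3, conventionally abbreviated 6.

6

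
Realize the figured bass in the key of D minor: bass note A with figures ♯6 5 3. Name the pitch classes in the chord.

A, C, E, F#

A third above A in this key is C.
A fifth above A in this key is E.
A sixth above A in this key is F, raised to F# by the sharp.
Together with the bass A, this spells F# half-diminished seventh in first inversion.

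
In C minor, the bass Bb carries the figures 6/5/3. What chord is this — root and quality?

G minor seventh

The figures 6/5/3 indicate a seventh chord in first inversion.
In first inversion the root lies a sixth above the bass: a sixth above Bb in C minor is G.
The chord tones are Bb, D, F, G, giving G minor seventh.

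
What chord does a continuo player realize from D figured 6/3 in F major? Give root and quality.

Bb major

The figures 6/3 indicate a triad in first inversion.
In first inversion the root lies a sixth above the bass: a sixth above D in F major is Bb.
The chord tones are D, F, Bb, giving Bb major.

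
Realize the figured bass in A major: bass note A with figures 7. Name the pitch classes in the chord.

A, C#, E, G#

The written figures 7 are shorthand for 7/5/3: the 5/3 are implied.
A third above A in this key is C#.
A fifth above A in this key is E.
A seventh above A in this key is G#.
Together with the bass A, this spells A major seventh in root position.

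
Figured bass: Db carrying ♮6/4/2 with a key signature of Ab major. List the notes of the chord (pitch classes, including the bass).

A second above Db in this key is Eb.
A fourth above Db in this key is G.
A sixth above Db in this key is Bb, made natural (B) by the ♮ figure.
Together with the bass Db, this spells Eb augmented seventh in third inversion.

Db, Eb, G, B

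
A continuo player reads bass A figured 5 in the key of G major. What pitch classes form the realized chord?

A, C, E

The written figures 5 are shorthand for 5/3: the 3 is implied.
A third above A in this key is C.
A fifth above A in this key is E.
Together with the bass A, this spells A minor in root position.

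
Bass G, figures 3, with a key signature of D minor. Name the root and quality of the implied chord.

The figures 3 indicate a triad in root position.
In root position the bass is the root, so the root is G.
The chord tones are G, Bb, D, giving G minor.

G minor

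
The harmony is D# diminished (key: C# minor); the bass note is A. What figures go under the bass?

A is the fifth of D# diminished, so the chord is in second inversion.
A triad in second inversion is figured 6/4, conventionally abbreviated 6/4.

6/4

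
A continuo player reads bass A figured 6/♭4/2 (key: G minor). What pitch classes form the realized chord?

A, Bb, Db, F

A second above A in this key is Bb.
A fourth above A in this key is D, lowered to Db by the flat.
A sixth above A in this key is F.
Together with the bass A, this spells Bb minor-major seventh in third inversion.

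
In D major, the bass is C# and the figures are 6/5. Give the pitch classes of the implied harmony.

The written figures 6/5 are shorthand for 6/5/3: the 3 is implied.
A third above C# in this key is E.
A fifth above C# in this key is G.
A sixth above C# in this key is A.
Together with the bass C#, this spells A dominant seventh in first inversion.

C#, E, G, A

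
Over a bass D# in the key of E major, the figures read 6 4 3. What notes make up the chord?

D#, F#, G#, B

A third above D# in this key is F#.
A fourth above D# in this key is G#.
A sixth above D# in this key is B.
Together with the bass D#, this spells G# minor seventh in second inversion.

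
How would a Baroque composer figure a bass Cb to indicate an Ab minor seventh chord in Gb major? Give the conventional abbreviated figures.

6/5

Cb is the third of Ab minor seventh, so the chord is in first inversion.
A seventh chord in first inversion is figured 6/5/3, conventionally abbreviated 6/5.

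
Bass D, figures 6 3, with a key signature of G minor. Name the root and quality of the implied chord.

Bb major

The figures 6 3 indicate a triad in first inversion.
In first inversion the root lies a sixth above the bass: a sixth above D in G minor is Bb.
The chord tones are D, F, Bb, giving Bb major.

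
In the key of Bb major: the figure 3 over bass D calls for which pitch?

Counting 2 letter steps above D lands on F; in Bb major, that letter is F.

F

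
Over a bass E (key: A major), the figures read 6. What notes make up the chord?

E, G#, C#

The written figures 6 are shorthand for 6/3: the 3 is implied.
A third above E in this key is G#.
A sixth above E in this key is C#.
Together with the bass E, this spells C# minor in first inversion.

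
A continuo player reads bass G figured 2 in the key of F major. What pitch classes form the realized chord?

G, A, C, E

The written figures 2 are shorthand for 6/4/2: the 6/4 are implied.
A second above G in this key is A.
A fourth above G in this key is C.
A sixth above G in this key is E.
Together with the bass G, this spells A minor seventh in third inversion.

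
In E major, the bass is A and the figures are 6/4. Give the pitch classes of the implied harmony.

A fourth above A in this key is D#.
A sixth above A in this key is F#.
Together with the bass A, this spells D# diminished in second inversion.

A, D#, F#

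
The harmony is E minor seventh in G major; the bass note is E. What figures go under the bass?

E is the root of E minor seventh, so the chord is in root position.
A seventh chord in root position is figured 7/5/3, conventionally abbreviated 7.

7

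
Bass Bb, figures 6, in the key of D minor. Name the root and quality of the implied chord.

The figures 6 indicate a triad in first inversion.
In first inversion the root lies a sixth above the bass: a sixth above Bb in D minor is G.
The chord tones are Bb, D, G, giving G minor.

G minor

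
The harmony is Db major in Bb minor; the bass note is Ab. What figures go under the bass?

Ab is the fifth of Db major, so the chord is in second inversion.
A triad in second inversion is figured 6/4, conventionally abbreviated 6/4.

6/4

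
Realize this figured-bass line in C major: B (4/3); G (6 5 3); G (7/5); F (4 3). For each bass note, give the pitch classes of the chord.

B (6/4/3): B, D, E, G.
G (6/5/3): G, B, D, E.
G (7/5/3): G, B, D, F.
F (6/4/3): F, A, B, D.

B, D, E, G | G, B, D, E | G, B, D, F | F, A, B, D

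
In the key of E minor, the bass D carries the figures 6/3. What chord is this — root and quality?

The figures 6/3 indicate a triad in first inversion.
In first inversion the root lies a sixth above the bass: a sixth above D in E minor is B.
The chord tones are D, F#, B, giving B minor.

B minor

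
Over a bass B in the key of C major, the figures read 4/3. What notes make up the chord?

B, D, E, G

The written figures 4/3 are shorthand for 6/4/3: the 6 is implied.
A third above B in this key is D.
A fourth above B in this key is E.
A sixth above B in this key is G.
Together with the bass B, this spells E minor seventh in second inversion.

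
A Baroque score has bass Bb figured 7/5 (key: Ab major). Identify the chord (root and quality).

The figures 7/5 indicate a seventh chord in root position.
In root position the bass is the root, so the root is Bb.
The chord tones are Bb, Db, F, Ab, giving Bb minor seventh.

Bb minor seventh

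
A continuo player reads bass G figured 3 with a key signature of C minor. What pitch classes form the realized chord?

G, Bb, D

The written figures 3 are shorthand for 5/3: the 5 is implied.
A third above G in this key is Bb.
A fifth above G in this key is D.
Together with the bass G, this spells G minor in root position.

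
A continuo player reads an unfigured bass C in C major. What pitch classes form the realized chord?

An unfigured bass implies 5/3.
A third above C in this key is E.
A fifth above C in this key is G.
Together with the bass C, this spells C major in root position.

C, E, G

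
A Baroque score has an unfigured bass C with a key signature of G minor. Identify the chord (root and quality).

C minor

An unfigured bass indicates a triad in root position.
In root position the bass is the root, so the root is C.
The chord tones are C, Eb, G, giving C minor.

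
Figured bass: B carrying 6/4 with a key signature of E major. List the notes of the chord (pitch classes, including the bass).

B, E, G#

A fourth above B in this key is E.
A sixth above B in this key is G#.
Together with the bass B, this spells E major in second inversion.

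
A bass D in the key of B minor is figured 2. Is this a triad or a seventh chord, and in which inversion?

2 is shorthand for 6/4/2.
Intervals of 6/4/2 above the bass form a seventh chord; the bass is the seventh, so this is third inversion.

seventh chord, third inversion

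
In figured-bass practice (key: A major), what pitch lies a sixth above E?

Counting 5 letter steps above E lands on C; in A major, that letter is C#.

C#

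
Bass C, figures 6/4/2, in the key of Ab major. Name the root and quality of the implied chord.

Db major seventh

The figures 6/4/2 indicate a seventh chord in third inversion.
In third inversion the root lies a second above the bass: a second above C in Ab major is Db.
The chord tones are C, Db, F, Ab, giving Db major seventh.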